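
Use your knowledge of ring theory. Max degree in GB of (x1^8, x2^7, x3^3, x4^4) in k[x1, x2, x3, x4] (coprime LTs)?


Pure powers, coprime LTs => already GB.
Degrees: 8, 7, 3, 4
Max=8


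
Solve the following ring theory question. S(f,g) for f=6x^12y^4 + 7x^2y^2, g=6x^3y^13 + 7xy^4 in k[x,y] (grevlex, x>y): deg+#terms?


LT(f)=6x^12y^4, LT(g)=6x^3y^13
lcm(LM)=x^12y^13
S(f,g) (scaled by 36 to clear denominators) = 6y^9*f - 6x^9*g = -42x^10y^4 + 42x^2y^11
2 terms, deg 14.
14+2=16


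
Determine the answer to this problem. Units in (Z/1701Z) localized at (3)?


Local ring = Z/243Z.
phi(243) = 3^4*(3-1) = 162


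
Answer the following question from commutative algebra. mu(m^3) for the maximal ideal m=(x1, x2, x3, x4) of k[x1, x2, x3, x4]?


Graded Nakayama: mu(m^d) = dim_k (m^d/m^(d+1)) = #degree-3 monomials in 4 vars
C(n+d-1,d)=C(6,3)=20


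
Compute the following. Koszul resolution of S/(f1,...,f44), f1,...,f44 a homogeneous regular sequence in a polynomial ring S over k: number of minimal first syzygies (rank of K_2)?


Regular sequence => Koszul complex is the minimal free resolution.
Syz_1 minimally generated by Koszul relations f_i*e_j - f_j*e_i (i<j): mu(Syz_1) = beta_2 = C(m,2) = m(m-1)/2
m=44
44*43/2 = 946


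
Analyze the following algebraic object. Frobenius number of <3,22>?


gcd(3,22)=1 => F=ab-a-b=3*22-3-22=66-25=41


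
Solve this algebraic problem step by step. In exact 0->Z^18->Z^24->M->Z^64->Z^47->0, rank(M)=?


Alt sum=0:
(-1)^0*18 + (-1)^1*24 + (-1)^2*? + (-1)^3*64 + (-1)^4*47=0
rank(M)=23


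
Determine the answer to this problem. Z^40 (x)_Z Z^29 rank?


rank(M(x)N) = rank(M)*rank(N)
40*29 = 1160


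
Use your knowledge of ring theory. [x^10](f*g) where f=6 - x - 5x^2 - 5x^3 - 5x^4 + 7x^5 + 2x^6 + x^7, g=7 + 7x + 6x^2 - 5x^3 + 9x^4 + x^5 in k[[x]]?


[x^10] = sum a_i*b_j, i+j=10
  7*1=7
  2*9=18
  1*-5=-5
Sum=20


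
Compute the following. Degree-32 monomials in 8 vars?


C(d+n-1,n-1)=C(39,7)=15380937


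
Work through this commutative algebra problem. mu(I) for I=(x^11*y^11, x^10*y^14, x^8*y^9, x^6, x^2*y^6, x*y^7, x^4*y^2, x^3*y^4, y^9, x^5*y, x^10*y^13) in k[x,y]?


Remove redundant (divisible by others).
x^8*y^9 redundant.
x^11*y^11 redundant.
x^10*y^13 redundant.
x^10*y^14 redundant.
Min: x^6, x^5*y, x^4*y^2, x^3*y^4, x^2*y^6, x*y^7, y^9
Count=7


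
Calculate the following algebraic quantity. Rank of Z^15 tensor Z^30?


rank(M(x)N) = rank(M)*rank(N)
15*30 = 450


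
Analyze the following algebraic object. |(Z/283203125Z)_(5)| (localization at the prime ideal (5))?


5-primary part: 283203125=5^10*29
Size=5^10=9765625


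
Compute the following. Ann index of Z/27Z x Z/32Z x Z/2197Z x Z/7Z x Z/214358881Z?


Exponent = lcm of the cyclic orders; pairwise coprime => product.
3^3*2^5*13^3*7^1*11^8=27*32*2197*7*214358881=2848284199496736


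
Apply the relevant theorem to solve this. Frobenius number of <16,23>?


gcd(16,23)=1 => F=ab-a-b=16*23-16-23=368-39=329


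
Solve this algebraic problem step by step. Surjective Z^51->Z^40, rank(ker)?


rank(ker) = 51-40 = 11


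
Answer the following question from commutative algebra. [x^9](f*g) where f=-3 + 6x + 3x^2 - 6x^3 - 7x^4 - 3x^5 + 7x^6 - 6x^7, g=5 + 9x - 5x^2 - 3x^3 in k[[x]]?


[x^9] = sum a_i*b_j, i+j=9
  7*-3=-21
  -6*-5=30
Sum=9


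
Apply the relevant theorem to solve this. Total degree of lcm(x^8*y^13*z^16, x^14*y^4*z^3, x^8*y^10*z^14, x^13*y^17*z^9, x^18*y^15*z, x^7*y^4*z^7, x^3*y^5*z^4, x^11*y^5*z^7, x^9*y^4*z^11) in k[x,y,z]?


lcm = componentwise max:
x: max(8,14,8,13,18,7,3,11,9)=18
y: max(13,4,10,17,15,4,5,5,4)=17
z: max(16,3,14,9,1,7,4,7,11)=16
Total=18+17+16=51


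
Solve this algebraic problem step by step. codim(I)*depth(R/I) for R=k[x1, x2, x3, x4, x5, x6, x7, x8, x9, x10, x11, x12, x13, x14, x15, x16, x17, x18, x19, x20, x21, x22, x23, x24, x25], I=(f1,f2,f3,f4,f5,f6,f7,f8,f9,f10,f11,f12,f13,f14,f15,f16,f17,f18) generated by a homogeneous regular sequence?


codim=18, depth=dim(R/I)=25-18=7
Product=18*7=126


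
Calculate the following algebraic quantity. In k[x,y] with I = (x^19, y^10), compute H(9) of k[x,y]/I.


k[x,y], I = (x^19, y^10), d = 9
Need i < 19 and d-i < 10.
Range: 0 <= i <= 9.
H(9) = 10


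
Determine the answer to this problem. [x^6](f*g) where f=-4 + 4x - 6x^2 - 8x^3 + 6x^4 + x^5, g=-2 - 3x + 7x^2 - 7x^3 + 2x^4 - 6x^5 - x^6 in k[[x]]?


[x^6] = sum a_i*b_j, i+j=6
  -4*-1=4
  4*-6=-24
  -6*2=-12
  -8*-7=56
  6*7=42
  1*-3=-3
Sum=63


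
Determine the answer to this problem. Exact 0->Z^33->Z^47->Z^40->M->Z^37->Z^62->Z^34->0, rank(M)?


Alt sum=0:
(-1)^0*33 + (-1)^1*47 + (-1)^2*40 + (-1)^3*? + (-1)^4*37 + (-1)^5*62 + (-1)^6*34=0
rank(M)=35


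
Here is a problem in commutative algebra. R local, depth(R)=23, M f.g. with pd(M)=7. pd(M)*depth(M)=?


pd+depth=23
depth=23-7=16
pd*depth=7*16=112


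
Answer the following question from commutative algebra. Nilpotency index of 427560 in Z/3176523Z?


427560^k mod 3176523:
k=1: 427560
k=2: 1831473
k=3: 852012
k=4: 2593080
k=5: 1815156
k=6: 0
First zero at k = 6


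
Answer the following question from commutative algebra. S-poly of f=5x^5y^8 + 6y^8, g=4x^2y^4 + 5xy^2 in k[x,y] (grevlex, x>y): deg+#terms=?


LT(f)=5x^5y^8, LT(g)=4x^2y^4
lcm(LM)=x^5y^8
S(f,g) (scaled by 20 to clear denominators) = 4*f - 5x^3y^4*g = -25x^4y^6 + 24y^8
2 terms, deg 10.
10+2=12


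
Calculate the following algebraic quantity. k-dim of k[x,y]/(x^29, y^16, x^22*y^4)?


k[x,y]/I, I = (x^29, y^16, x^22*y^4)
Rect: 29x16=464. Corner: (29-22)x(16-4)=84.
dim = 464-84 = 380


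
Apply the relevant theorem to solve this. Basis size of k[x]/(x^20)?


Basis: 1,x,...,x^19
dim=20


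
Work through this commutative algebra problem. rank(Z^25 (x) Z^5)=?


rank(M(x)N) = rank(M)*rank(N)
25*5 = 125


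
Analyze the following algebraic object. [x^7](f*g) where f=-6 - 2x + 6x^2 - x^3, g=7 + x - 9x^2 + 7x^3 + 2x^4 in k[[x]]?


[x^7] = sum a_i*b_j, i+j=7
  -1*2=-2
Sum=-2


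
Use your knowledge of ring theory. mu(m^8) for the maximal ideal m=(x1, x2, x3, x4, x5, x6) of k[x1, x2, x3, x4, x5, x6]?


Graded Nakayama: mu(m^d) = dim_k (m^d/m^(d+1)) = #degree-8 monomials in 6 vars
C(n+d-1,d)=C(13,8)=1287


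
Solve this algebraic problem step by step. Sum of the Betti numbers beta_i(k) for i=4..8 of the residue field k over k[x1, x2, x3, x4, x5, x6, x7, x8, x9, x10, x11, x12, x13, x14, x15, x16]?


Koszul resolution: beta_i(k)=C(n,i), n=16
C(16,4)=1820, C(16,5)=4368, C(16,6)=8008, C(16,7)=11440, C(16,8)=12870
Sum=38506


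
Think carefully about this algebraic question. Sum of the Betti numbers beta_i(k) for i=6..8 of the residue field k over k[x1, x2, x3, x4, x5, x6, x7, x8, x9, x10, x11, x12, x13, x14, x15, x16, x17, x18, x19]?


Koszul resolution: beta_i(k)=C(n,i), n=19
C(19,6)=27132, C(19,7)=50388, C(19,8)=75582
Sum=153102


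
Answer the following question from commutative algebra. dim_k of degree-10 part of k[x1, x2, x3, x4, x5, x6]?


C(d+n-1,n-1)=C(15,5)=3003


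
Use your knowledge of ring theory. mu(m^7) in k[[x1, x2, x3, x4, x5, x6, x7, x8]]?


C(n+d-1,d)=C(14,7)=3432


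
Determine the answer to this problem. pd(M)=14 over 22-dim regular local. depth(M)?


pd+depth=depth(R)=22
depth=22-14=8


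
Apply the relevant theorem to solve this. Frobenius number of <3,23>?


gcd(3,23)=1 => F=ab-a-b=3*23-3-23=69-26=43


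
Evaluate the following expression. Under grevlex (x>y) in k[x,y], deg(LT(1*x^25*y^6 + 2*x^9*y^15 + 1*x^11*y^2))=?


LT: 1*x^25*y^6
deg_x=25, deg_y=6
Total=25+6=31


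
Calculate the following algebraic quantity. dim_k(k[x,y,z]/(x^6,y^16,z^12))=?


Basis: x^iy^jz^k, i<6,j<16,k<12
6*16*12=1152


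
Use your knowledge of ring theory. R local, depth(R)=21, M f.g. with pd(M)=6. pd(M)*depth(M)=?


pd+depth=21
depth=21-6=15
pd*depth=6*15=90


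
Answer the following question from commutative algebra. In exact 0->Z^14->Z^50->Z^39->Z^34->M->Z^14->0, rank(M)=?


Alt sum=0:
(-1)^0*14 + (-1)^1*50 + (-1)^2*39 + (-1)^3*34 + (-1)^4*? + (-1)^5*14=0
rank(M)=45


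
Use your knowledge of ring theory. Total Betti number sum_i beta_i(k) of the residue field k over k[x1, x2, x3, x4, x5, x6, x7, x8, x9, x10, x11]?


Koszul resolution: beta_i(k)=C(n,i), n=11
sum_i C(11,i) = 2^11 = 2048


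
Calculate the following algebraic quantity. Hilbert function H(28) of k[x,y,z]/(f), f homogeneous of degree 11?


C(30,2)-C(19,2)=435-171=264


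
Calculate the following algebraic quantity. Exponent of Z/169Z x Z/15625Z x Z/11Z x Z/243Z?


Exponent = lcm of the cyclic orders; pairwise coprime => product.
13^2*5^6*11^1*3^5=169*15625*11*243=7058390625


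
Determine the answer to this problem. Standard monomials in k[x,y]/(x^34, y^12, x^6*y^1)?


k[x,y]/I, I = (x^34, y^12, x^6*y^1)
Rect: 34x12=408. Corner: (34-6)x(12-1)=308.
dim = 408-308 = 100


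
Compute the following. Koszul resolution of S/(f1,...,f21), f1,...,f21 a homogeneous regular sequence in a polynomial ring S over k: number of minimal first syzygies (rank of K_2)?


Regular sequence => Koszul complex is the minimal free resolution.
Syz_1 minimally generated by Koszul relations f_i*e_j - f_j*e_i (i<j): mu(Syz_1) = beta_2 = C(m,2) = m(m-1)/2
m=21
21*20/2 = 210


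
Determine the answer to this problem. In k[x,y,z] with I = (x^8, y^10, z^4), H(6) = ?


Need i<8, j<10, k<4 with i+j+k=6.
For each i, j ranges over max(0,6-i-3)..min(9,6-i):
  i=0: j in [3,6] -> 4
  i=1: j in [2,5] -> 4
  i=2: j in [1,4] -> 4
  i=3: j in [0,3] -> 4
  i=4: j in [0,2] -> 3
  i=5: j in [0,1] -> 2
  i=6: j in [0,0] -> 1
H(6) = 4+4+4+4+3+2+1 = 22


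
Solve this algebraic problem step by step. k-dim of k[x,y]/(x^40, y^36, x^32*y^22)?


k[x,y]/I, I = (x^40, y^36, x^32*y^22)
Rect: 40x36=1440. Corner: (40-32)x(36-22)=112.
dim = 1440-112 = 1328


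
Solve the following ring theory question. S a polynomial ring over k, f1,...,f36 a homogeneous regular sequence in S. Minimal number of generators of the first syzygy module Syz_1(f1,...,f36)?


Regular sequence => Koszul complex is the minimal free resolution.
Syz_1 minimally generated by Koszul relations f_i*e_j - f_j*e_i (i<j): mu(Syz_1) = beta_2 = C(m,2) = m(m-1)/2
m=36
36*35/2 = 630


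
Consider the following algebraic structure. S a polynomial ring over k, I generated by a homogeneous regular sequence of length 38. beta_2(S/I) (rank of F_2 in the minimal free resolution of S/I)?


Regular sequence => Koszul complex is the minimal free resolution.
Syz_1 minimally generated by Koszul relations f_i*e_j - f_j*e_i (i<j): mu(Syz_1) = beta_2 = C(m,2) = m(m-1)/2
m=38
38*37/2 = 703


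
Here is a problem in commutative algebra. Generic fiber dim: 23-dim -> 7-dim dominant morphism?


dim(fiber)=dim(X)-dim(Y)=23-7=16


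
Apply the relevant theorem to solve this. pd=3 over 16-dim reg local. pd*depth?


pd+depth=16
depth=16-3=13
pd*depth=3*13=39


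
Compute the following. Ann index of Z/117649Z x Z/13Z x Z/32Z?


Exponent = lcm of the cyclic orders; pairwise coprime => product.
7^6*13^1*2^5=117649*13*32=48941984


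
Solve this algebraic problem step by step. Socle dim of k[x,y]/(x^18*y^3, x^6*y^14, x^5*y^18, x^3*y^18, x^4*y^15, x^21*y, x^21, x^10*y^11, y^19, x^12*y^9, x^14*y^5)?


Socle = ann(m) = span of standard monomials u with x*u, y*u in I (staircase corners).
Redundant generators: x^5*y^18, x^21*y
Minimal generators: x^21, x^18*y^3, x^14*y^5, x^12*y^9, x^10*y^11, x^6*y^14, x^4*y^15, x^3*y^18, y^19
Corners: x^2y^18, x^3y^17, x^5y^14, x^9y^13, x^11y^10, x^13y^8, x^17y^4, x^20y^2
Socle dim=8


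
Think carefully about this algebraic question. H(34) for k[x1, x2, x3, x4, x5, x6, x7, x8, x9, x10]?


C(d+n-1,n-1)=C(43,9)=563921995


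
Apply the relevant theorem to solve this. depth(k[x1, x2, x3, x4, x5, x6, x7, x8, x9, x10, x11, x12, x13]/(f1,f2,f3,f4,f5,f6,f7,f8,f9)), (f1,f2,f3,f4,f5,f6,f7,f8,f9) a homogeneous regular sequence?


depth(R)=13
depth(R/I)=13-9=4


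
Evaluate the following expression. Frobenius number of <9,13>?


gcd(9,13)=1 => F=ab-a-b=9*13-9-13=117-22=95


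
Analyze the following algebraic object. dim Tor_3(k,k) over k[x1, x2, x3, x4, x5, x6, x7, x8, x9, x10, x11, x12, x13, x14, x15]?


Koszul: C(n,i)=C(15,3)=455


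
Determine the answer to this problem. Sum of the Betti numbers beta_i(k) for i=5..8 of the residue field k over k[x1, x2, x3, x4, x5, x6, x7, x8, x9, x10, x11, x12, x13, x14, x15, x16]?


Koszul resolution: beta_i(k)=C(n,i), n=16
C(16,5)=4368, C(16,6)=8008, C(16,7)=11440, C(16,8)=12870
Sum=36686


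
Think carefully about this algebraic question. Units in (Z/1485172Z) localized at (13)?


Local ring = Z/371293Z.
phi(371293) = 13^4*(13-1) = 342732


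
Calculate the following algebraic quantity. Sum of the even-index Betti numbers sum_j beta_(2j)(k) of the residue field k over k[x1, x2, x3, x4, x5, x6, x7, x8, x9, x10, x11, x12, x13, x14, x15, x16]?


Koszul resolution: beta_i(k)=C(n,i), n=16
sum_even C(16,i) = 2^(n-1) = 2^15 = 32768


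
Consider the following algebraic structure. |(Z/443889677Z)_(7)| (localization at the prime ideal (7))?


7-primary part: 443889677=7^9*11
Size=7^9=40353607


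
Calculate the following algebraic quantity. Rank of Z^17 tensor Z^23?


rank(M(x)N) = rank(M)*rank(N)
17*23 = 391


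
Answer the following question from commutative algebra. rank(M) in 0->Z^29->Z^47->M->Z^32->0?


Alt sum=0:
(-1)^0*29 + (-1)^1*47 + (-1)^2*? + (-1)^3*32=0
rank(M)=50


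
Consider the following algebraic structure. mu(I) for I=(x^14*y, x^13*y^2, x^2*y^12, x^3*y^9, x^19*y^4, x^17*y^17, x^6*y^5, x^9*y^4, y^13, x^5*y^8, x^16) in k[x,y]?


Remove redundant (divisible by others).
x^17*y^17 redundant.
x^19*y^4 redundant.
Min: x^16, x^14*y, x^13*y^2, x^9*y^4, x^6*y^5, x^5*y^8, x^3*y^9, x^2*y^12, y^13
Count=9


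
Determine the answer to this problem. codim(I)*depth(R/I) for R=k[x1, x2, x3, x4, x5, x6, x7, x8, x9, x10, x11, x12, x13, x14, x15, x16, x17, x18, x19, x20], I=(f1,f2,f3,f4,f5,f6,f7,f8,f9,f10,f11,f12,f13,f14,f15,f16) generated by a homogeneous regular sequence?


codim=16, depth=dim(R/I)=20-16=4
Product=16*4=64


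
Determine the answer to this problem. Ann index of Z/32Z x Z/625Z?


Exponent = lcm of the cyclic orders; pairwise coprime => product.
2^5*5^4=32*625=20000


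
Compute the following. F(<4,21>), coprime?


gcd(4,21)=1 => F=ab-a-b=4*21-4-21=84-25=59


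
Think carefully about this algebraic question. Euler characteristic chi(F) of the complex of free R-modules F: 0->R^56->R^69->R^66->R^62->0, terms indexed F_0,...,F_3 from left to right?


chi = sum (-1)^i * rank:
(-1)^0*56=56
(-1)^1*69=-69
(-1)^2*66=66
(-1)^3*62=-62
chi=-9


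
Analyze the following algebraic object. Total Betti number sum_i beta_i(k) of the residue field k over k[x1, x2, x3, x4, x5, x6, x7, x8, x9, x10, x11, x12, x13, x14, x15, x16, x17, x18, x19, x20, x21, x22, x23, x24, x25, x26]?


Koszul resolution: beta_i(k)=C(n,i), n=26
sum_i C(26,i) = 2^26 = 67108864


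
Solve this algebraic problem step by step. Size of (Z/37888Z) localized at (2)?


2-primary part: 37888=2^10*37
Size=2^10=1024


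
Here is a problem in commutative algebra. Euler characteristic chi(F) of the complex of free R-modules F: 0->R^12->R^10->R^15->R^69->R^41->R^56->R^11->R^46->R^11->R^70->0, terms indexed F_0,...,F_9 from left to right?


chi = sum (-1)^i * rank:
(-1)^0*12=12
(-1)^1*10=-10
(-1)^2*15=15
(-1)^3*69=-69
(-1)^4*41=41
(-1)^5*56=-56
(-1)^6*11=11
(-1)^7*46=-46
(-1)^8*11=11
(-1)^9*70=-70
chi=-161


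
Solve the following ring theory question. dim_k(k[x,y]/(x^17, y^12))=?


Basis: x^i*y^j, i<17, j<12
17*12=204


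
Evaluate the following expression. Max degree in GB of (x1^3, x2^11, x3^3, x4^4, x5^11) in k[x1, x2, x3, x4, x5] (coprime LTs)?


Pure powers, coprime LTs => already GB.
Degrees: 3, 11, 3, 4, 11
Max=11


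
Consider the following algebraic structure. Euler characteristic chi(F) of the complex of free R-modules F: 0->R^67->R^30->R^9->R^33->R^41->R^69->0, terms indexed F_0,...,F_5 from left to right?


chi = sum (-1)^i * rank:
(-1)^0*67=67
(-1)^1*30=-30
(-1)^2*9=9
(-1)^3*33=-33
(-1)^4*41=41
(-1)^5*69=-69
chi=-15


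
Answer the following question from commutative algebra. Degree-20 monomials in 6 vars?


C(d+n-1,n-1)=C(25,5)=53130


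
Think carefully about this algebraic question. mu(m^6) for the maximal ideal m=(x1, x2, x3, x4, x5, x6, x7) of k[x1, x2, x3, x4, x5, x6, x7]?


Graded Nakayama: mu(m^d) = dim_k (m^d/m^(d+1)) = #degree-6 monomials in 7 vars
C(n+d-1,d)=C(12,6)=924


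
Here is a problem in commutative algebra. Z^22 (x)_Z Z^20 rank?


rank(M(x)N) = rank(M)*rank(N)
22*20 = 440


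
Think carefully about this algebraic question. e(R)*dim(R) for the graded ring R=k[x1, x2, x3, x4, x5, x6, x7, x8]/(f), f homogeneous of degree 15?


e(R)=deg(f)=15, dim(R)=8-1=7
e*dim=15*7=105


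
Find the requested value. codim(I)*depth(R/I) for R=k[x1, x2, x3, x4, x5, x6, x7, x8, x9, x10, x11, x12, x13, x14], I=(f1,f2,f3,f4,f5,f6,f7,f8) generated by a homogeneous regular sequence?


codim=8, depth=dim(R/I)=14-8=6
Product=8*6=48


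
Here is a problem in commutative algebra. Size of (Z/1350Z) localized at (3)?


3-primary part: 1350=3^3*50
Size=3^3=27


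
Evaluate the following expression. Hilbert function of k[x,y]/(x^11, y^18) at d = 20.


k[x,y], I = (x^11, y^18), d = 20
Need i < 11 and d-i < 18.
Range: 3 <= i <= 10.
H(20) = 8


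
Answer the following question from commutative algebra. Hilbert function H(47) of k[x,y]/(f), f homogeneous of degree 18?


H(t)=d for t>=d-1.
d=18, t=47
H(47)=18


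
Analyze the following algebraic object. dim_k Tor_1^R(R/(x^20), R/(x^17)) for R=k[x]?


Tor_1(R/I,R/J)=(I cap J)/IJ=(x^20)/(x^37)
dim=37-20=min(20,17)=17


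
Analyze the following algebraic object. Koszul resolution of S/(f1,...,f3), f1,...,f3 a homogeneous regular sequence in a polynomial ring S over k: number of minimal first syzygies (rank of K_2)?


Regular sequence => Koszul complex is the minimal free resolution.
Syz_1 minimally generated by Koszul relations f_i*e_j - f_j*e_i (i<j): mu(Syz_1) = beta_2 = C(m,2) = m(m-1)/2
m=3
3*2/2 = 3


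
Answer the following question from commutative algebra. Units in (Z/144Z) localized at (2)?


Local ring = Z/16Z.
phi(16) = 2^3*(2-1) = 8


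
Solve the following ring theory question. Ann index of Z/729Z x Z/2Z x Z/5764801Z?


Exponent = lcm of the cyclic orders; pairwise coprime => product.
3^6*2^1*7^8=729*2*5764801=8405079858


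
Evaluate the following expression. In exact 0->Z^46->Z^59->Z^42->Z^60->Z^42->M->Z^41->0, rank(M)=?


Alt sum=0:
(-1)^0*46 + (-1)^1*59 + (-1)^2*42 + (-1)^3*60 + (-1)^4*42 + (-1)^5*? + (-1)^6*41=0
rank(M)=52


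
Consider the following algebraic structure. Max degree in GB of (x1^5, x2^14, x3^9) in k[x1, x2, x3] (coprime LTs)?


Pure powers, coprime LTs => already GB.
Degrees: 5, 14, 9
Max=14


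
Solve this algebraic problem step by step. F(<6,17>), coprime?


gcd(6,17)=1 => F=ab-a-b=6*17-6-17=102-23=79


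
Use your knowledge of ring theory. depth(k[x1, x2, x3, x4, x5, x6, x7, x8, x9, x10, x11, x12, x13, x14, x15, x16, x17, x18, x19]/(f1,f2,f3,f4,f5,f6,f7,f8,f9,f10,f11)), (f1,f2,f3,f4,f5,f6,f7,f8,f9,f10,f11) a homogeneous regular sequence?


depth(R)=19
depth(R/I)=19-11=8


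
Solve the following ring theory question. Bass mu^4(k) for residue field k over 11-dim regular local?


C(n,i)=C(11,4)=330


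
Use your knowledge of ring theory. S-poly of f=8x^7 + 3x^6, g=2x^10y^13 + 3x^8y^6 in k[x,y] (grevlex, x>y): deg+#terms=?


LT(f)=8x^7, LT(g)=2x^10y^13
lcm(LM)=x^10y^13
S(f,g) (scaled by 16 to clear denominators) = 2x^3y^13*f - 8*g = 6x^9y^13 - 24x^8y^6
2 terms, deg 22.
22+2=24


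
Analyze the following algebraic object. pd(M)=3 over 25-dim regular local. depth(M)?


pd+depth=depth(R)=25
depth=25-3=22


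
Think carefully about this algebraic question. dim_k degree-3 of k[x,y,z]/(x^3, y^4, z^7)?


Need i<3, j<4, k<7 with i+j+k=3.
For each i, j ranges over max(0,3-i-6)..min(3,3-i):
  i=0: j in [0,3] -> 4
  i=1: j in [0,2] -> 3
  i=2: j in [0,1] -> 2
H(3) = 4+3+2 = 9


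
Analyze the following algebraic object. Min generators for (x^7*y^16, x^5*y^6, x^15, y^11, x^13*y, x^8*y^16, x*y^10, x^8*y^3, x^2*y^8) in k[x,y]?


Remove redundant (divisible by others).
x^7*y^16 redundant.
x^8*y^16 redundant.
Min: x^15, x^13*y, x^8*y^3, x^5*y^6, x^2*y^8, x*y^10, y^11
Count=7


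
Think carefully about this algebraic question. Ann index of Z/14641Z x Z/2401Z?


Exponent = lcm of the cyclic orders; pairwise coprime => product.
11^4*7^4=14641*2401=35153041


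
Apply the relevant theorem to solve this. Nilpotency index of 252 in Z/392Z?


252^k mod 392:
k=1: 252
k=2: 0
First zero at k = 2


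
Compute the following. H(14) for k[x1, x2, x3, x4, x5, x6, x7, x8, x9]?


C(d+n-1,n-1)=C(22,8)=319770


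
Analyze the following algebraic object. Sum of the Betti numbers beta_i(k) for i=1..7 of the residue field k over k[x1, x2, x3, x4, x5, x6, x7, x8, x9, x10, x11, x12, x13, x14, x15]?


Koszul resolution: beta_i(k)=C(n,i), n=15
C(15,1)=15, C(15,2)=105, C(15,3)=455, C(15,4)=1365, C(15,5)=3003, C(15,6)=5005, C(15,7)=6435
Sum=16383


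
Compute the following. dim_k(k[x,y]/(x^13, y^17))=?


Basis: x^i*y^j, i<13, j<17
13*17=221


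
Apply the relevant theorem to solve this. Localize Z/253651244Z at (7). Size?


7-primary part: 253651244=7^8*44
Size=7^8=5764801


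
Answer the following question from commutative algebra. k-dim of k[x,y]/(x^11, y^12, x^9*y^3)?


k[x,y]/I, I = (x^11, y^12, x^9*y^3)
Rect: 11x12=132. Corner: (11-9)x(12-3)=18.
dim = 132-18 = 114


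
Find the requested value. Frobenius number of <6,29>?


gcd(6,29)=1 => F=ab-a-b=6*29-6-29=174-35=139


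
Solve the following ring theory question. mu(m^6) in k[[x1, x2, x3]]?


C(n+d-1,d)=C(8,6)=28


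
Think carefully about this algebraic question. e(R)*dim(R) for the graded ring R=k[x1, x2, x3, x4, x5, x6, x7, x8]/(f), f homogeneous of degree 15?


e(R)=deg(f)=15, dim(R)=8-1=7
e*dim=15*7=105


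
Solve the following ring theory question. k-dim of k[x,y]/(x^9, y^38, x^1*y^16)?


k[x,y]/I, I = (x^9, y^38, x^1*y^16)
Rect: 9x38=342. Corner: (9-1)x(38-16)=176.
dim = 342-176 = 166


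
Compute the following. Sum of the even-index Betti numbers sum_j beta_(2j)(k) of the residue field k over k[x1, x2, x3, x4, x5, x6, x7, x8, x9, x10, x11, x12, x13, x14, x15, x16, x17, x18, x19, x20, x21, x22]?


Koszul resolution: beta_i(k)=C(n,i), n=22
sum_even C(22,i) = 2^(n-1) = 2^21 = 2097152


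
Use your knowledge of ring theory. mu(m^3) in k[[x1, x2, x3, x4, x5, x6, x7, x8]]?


C(n+d-1,d)=C(10,3)=120


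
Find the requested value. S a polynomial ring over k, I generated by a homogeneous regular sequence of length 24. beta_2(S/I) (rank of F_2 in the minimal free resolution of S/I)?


Regular sequence => Koszul complex is the minimal free resolution.
Syz_1 minimally generated by Koszul relations f_i*e_j - f_j*e_i (i<j): mu(Syz_1) = beta_2 = C(m,2) = m(m-1)/2
m=24
24*23/2 = 276


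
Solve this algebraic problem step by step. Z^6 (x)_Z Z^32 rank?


rank(M(x)N) = rank(M)*rank(N)
6*32 = 192


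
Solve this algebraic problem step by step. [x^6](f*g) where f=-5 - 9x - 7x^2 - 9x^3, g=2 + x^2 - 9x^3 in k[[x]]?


[x^6] = sum a_i*b_j, i+j=6
  -9*-9=81
Sum=81


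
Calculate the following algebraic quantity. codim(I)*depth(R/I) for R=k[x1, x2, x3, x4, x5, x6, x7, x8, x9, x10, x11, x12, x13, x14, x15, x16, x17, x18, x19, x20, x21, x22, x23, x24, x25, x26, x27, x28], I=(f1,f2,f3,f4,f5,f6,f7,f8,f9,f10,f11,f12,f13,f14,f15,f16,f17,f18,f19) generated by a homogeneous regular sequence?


codim=19, depth=dim(R/I)=28-19=9
Product=19*9=171


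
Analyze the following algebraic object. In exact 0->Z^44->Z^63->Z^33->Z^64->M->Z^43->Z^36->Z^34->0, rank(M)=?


Alt sum=0:
(-1)^0*44 + (-1)^1*63 + (-1)^2*33 + (-1)^3*64 + (-1)^4*? + (-1)^5*43 + (-1)^6*36 + (-1)^7*34=0
rank(M)=91


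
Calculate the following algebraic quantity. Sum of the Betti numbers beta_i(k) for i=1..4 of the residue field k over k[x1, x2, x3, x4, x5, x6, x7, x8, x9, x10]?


Koszul resolution: beta_i(k)=C(n,i), n=10
C(10,1)=10, C(10,2)=45, C(10,3)=120, C(10,4)=210
Sum=385


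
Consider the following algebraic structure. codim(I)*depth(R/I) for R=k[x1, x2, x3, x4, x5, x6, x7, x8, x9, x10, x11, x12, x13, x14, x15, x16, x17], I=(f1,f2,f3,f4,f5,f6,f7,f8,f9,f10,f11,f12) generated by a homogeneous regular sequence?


codim=12, depth=dim(R/I)=17-12=5
Product=12*5=60


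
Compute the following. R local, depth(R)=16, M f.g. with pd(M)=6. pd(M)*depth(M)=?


pd+depth=16
depth=16-6=10
pd*depth=6*10=60


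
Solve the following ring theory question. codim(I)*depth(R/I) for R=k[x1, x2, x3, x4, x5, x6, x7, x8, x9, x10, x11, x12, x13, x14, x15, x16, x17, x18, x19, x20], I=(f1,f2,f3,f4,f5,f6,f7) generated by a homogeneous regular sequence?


codim=7, depth=dim(R/I)=20-7=13
Product=7*13=91


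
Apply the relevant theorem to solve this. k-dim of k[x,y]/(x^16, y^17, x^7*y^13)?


k[x,y]/I, I = (x^16, y^17, x^7*y^13)
Rect: 16x17=272. Corner: (16-7)x(17-13)=36.
dim = 272-36 = 236


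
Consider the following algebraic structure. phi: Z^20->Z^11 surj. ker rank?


rank(ker) = 20-11 = 9


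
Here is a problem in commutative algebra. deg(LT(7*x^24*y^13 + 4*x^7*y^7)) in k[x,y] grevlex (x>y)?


LT: 7*x^24*y^13
deg_x=24, deg_y=13
Total=24+13=37


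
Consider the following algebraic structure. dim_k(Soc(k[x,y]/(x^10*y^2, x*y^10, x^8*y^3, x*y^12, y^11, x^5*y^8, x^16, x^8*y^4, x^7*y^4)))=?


Socle = ann(m) = span of standard monomials u with x*u, y*u in I (staircase corners).
Redundant generators: x^8*y^4, x*y^12
Minimal generators: x^16, x^10*y^2, x^8*y^3, x^7*y^4, x^5*y^8, x*y^10, y^11
Corners: y^10, x^4y^9, x^6y^7, x^7y^3, x^9y^2, x^15y
Socle dim=6


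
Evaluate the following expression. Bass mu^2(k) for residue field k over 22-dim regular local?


C(n,i)=C(22,2)=231


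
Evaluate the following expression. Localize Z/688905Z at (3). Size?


3-primary part: 688905=3^9*35
Size=3^9=19683


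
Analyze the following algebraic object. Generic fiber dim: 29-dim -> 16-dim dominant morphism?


dim(fiber)=dim(X)-dim(Y)=29-16=13


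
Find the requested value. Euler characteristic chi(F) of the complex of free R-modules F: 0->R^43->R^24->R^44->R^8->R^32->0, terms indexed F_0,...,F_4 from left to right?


chi = sum (-1)^i * rank:
(-1)^0*43=43
(-1)^1*24=-24
(-1)^2*44=44
(-1)^3*8=-8
(-1)^4*32=32
chi=87


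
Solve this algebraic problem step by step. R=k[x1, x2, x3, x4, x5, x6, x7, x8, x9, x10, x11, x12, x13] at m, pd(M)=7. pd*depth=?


pd+depth=13
depth=13-7=6
pd*depth=7*6=42


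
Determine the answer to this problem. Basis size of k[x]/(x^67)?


Basis: 1,x,...,x^66
dim=67


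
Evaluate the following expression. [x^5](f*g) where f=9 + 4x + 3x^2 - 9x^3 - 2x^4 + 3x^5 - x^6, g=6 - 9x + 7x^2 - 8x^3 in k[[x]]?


[x^5] = sum a_i*b_j, i+j=5
  3*-8=-24
  -9*7=-63
  -2*-9=18
  3*6=18
Sum=-51


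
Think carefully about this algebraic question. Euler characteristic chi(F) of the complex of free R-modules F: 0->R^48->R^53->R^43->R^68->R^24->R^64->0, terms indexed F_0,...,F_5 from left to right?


chi = sum (-1)^i * rank:
(-1)^0*48=48
(-1)^1*53=-53
(-1)^2*43=43
(-1)^3*68=-68
(-1)^4*24=24
(-1)^5*64=-64
chi=-70


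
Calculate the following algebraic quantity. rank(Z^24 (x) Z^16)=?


rank(M(x)N) = rank(M)*rank(N)
24*16 = 384


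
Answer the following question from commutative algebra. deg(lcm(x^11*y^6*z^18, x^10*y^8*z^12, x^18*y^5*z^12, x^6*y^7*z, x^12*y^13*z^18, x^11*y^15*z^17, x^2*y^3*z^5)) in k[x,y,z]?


lcm = componentwise max:
x: max(11,10,18,6,12,11,2)=18
y: max(6,8,5,7,13,15,3)=15
z: max(18,12,12,1,18,17,5)=18
Total=18+15+18=51


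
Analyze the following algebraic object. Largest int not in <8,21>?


gcd(8,21)=1 => F=ab-a-b=8*21-8-21=168-29=139


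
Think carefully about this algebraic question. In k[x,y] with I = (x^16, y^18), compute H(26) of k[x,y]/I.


k[x,y], I = (x^16, y^18), d = 26
Need i < 16 and d-i < 18.
Range: 9 <= i <= 15.
H(26) = 7


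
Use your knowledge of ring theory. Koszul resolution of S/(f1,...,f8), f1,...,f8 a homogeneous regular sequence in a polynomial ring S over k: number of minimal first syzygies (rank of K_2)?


Regular sequence => Koszul complex is the minimal free resolution.
Syz_1 minimally generated by Koszul relations f_i*e_j - f_j*e_i (i<j): mu(Syz_1) = beta_2 = C(m,2) = m(m-1)/2
m=8
8*7/2 = 28


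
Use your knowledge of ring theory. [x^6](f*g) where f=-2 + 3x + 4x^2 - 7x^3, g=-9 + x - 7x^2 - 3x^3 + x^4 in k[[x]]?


[x^6] = sum a_i*b_j, i+j=6
  4*1=4
  -7*-3=21
Sum=25


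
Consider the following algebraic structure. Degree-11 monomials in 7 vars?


C(d+n-1,n-1)=C(17,6)=12376


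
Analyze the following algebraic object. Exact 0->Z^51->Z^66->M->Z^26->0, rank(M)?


Alt sum=0:
(-1)^0*51 + (-1)^1*66 + (-1)^2*? + (-1)^3*26=0
rank(M)=41


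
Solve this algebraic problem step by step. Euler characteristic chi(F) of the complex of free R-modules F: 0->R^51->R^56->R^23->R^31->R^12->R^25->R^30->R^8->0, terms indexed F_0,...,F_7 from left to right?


chi = sum (-1)^i * rank:
(-1)^0*51=51
(-1)^1*56=-56
(-1)^2*23=23
(-1)^3*31=-31
(-1)^4*12=12
(-1)^5*25=-25
(-1)^6*30=30
(-1)^7*8=-8
chi=-4


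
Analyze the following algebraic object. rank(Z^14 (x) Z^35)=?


rank(M(x)N) = rank(M)*rank(N)
14*35 = 490


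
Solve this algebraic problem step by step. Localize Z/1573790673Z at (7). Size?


7-primary part: 1573790673=7^9*39
Size=7^9=40353607


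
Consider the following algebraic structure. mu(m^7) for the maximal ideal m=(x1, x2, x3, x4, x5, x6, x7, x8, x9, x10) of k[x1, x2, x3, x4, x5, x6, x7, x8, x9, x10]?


Graded Nakayama: mu(m^d) = dim_k (m^d/m^(d+1)) = #degree-7 monomials in 10 vars
C(n+d-1,d)=C(16,7)=11440


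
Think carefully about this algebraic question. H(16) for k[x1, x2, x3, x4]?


C(d+n-1,n-1)=C(19,3)=969


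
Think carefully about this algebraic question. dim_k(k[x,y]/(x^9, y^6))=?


Basis: x^i*y^j, i<9, j<6
9*6=54


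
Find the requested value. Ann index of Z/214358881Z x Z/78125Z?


Exponent = lcm of the cyclic orders; pairwise coprime => product.
11^8*5^7=214358881*78125=16746787578125


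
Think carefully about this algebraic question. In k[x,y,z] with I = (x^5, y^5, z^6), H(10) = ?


Need i<5, j<5, k<6 with i+j+k=10.
For each i, j ranges over max(0,10-i-5)..min(4,10-i):
  i=0: j in [5,4] -> 0
  i=1: j in [4,4] -> 1
  i=2: j in [3,4] -> 2
  i=3: j in [2,4] -> 3
  i=4: j in [1,4] -> 4
H(10) = 0+1+2+3+4 = 10


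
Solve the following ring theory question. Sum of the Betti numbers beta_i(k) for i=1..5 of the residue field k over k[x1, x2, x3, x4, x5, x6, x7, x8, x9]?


Koszul resolution: beta_i(k)=C(n,i), n=9
C(9,1)=9, C(9,2)=36, C(9,3)=84, C(9,4)=126, C(9,5)=126
Sum=381


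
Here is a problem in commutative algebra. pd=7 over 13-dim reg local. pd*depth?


pd+depth=13
depth=13-7=6
pd*depth=7*6=42


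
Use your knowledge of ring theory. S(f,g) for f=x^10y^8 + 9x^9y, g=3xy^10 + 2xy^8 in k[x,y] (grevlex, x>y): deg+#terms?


LT(f)=x^10y^8, LT(g)=3xy^10
lcm(LM)=x^10y^10
S(f,g) (scaled by 3 to clear denominators) = 3y^2*f - x^9*g = -2x^10y^8 + 27x^9y^3
2 terms, deg 18.
18+2=20


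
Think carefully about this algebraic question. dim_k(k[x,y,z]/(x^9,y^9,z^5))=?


Basis: x^iy^jz^k, i<9,j<9,k<5
9*9*5=405


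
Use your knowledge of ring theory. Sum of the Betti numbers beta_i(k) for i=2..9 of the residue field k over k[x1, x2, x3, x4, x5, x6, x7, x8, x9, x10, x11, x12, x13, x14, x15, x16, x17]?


Koszul resolution: beta_i(k)=C(n,i), n=17
C(17,2)=136, C(17,3)=680, C(17,4)=2380, C(17,5)=6188, C(17,6)=12376, C(17,7)=19448, C(17,8)=24310, C(17,9)=24310
Sum=89828


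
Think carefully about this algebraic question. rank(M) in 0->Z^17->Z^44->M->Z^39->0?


Alt sum=0:
(-1)^0*17 + (-1)^1*44 + (-1)^2*? + (-1)^3*39=0
rank(M)=66


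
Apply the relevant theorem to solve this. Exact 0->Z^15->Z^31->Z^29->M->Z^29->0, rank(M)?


Alt sum=0:
(-1)^0*15 + (-1)^1*31 + (-1)^2*29 + (-1)^3*? + (-1)^4*29=0
rank(M)=42


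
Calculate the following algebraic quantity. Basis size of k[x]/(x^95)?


Basis: 1,x,...,x^94
dim=95


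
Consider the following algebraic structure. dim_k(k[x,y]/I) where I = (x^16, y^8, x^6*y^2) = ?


k[x,y]/I, I = (x^16, y^8, x^6*y^2)
Rect: 16x8=128. Corner: (16-6)x(8-2)=60.
dim = 128-60 = 68


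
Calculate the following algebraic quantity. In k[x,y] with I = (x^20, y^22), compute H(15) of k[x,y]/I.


k[x,y], I = (x^20, y^22), d = 15
Need i < 20 and d-i < 22.
Range: 0 <= i <= 15.
H(15) = 16


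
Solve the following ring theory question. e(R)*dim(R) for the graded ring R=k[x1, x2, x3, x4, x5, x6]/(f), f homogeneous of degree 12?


e(R)=deg(f)=12, dim(R)=6-1=5
e*dim=12*5=60


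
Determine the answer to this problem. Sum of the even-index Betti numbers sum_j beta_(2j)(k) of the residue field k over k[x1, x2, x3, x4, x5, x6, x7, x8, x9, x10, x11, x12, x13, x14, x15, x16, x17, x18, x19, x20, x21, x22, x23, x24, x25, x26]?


Koszul resolution: beta_i(k)=C(n,i), n=26
sum_even C(26,i) = 2^(n-1) = 2^25 = 33554432


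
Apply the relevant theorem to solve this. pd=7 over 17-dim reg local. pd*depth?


pd+depth=17
depth=17-7=10
pd*depth=7*10=70


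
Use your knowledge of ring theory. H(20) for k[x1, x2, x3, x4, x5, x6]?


C(d+n-1,n-1)=C(25,5)=53130


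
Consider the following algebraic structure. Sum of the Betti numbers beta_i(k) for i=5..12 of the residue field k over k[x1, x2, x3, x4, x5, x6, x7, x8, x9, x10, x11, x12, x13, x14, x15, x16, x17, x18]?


Koszul resolution: beta_i(k)=C(n,i), n=18
C(18,5)=8568, C(18,6)=18564, C(18,7)=31824, C(18,8)=43758, C(18,9)=48620, C(18,10)=43758, C(18,11)=31824, C(18,12)=18564
Sum=245480


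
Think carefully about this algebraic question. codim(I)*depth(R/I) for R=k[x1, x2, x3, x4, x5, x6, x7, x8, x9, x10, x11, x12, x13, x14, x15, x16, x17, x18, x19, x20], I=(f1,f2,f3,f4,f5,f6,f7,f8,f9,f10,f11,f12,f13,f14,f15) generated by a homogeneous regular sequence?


codim=15, depth=dim(R/I)=20-15=5
Product=15*5=75


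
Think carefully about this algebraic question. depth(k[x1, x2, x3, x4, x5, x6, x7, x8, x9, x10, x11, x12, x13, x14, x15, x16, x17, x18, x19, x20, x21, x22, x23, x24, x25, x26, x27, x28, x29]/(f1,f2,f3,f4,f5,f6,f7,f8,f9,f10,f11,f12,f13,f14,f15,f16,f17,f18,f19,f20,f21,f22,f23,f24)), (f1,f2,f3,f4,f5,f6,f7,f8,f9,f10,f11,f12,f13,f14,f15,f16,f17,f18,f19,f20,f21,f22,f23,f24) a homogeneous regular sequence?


depth(R)=29
depth(R/I)=29-24=5


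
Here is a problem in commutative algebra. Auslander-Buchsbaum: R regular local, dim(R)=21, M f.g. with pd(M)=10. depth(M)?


pd+depth=depth(R)=21
depth=21-10=11


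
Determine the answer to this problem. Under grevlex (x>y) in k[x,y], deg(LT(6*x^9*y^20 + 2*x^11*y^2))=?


LT: 6*x^9*y^20
deg_x=9, deg_y=20
Total=9+20=29


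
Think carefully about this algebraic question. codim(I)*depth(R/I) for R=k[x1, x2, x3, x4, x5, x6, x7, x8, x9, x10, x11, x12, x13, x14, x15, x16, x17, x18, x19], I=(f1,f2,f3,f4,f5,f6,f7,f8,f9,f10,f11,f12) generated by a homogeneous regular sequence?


codim=12, depth=dim(R/I)=19-12=7
Product=12*7=84


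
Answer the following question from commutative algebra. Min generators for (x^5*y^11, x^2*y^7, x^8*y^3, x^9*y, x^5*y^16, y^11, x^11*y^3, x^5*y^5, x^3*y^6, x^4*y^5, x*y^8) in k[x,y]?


Remove redundant (divisible by others).
x^5*y^16 redundant.
x^11*y^3 redundant.
x^5*y^5 redundant.
x^5*y^11 redundant.
Min: x^9*y, x^8*y^3, x^4*y^5, x^3*y^6, x^2*y^7, x*y^8, y^11
Count=7


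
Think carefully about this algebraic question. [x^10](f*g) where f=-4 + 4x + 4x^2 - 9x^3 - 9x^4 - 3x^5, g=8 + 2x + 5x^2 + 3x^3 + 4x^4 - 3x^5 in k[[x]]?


[x^10] = sum a_i*b_j, i+j=10
  -3*-3=9
Sum=9


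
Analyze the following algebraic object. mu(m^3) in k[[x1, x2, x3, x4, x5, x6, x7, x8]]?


C(n+d-1,d)=C(10,3)=120


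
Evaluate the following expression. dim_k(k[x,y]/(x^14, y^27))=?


Basis: x^i*y^j, i<14, j<27
14*27=378


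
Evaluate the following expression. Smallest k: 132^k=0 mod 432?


132^k mod 432:
k=1: 132
k=2: 144
k=3: 0
First zero at k = 3


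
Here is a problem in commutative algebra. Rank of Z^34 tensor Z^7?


rank(M(x)N) = rank(M)*rank(N)
34*7 = 238


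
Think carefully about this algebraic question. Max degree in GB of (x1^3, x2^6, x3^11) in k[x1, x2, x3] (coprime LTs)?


Pure powers, coprime LTs => already GB.
Degrees: 3, 6, 11
Max=11


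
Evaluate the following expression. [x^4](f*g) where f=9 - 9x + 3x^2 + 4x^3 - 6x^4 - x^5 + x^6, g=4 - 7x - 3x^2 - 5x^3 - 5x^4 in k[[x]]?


[x^4] = sum a_i*b_j, i+j=4
  9*-5=-45
  -9*-5=45
  3*-3=-9
  4*-7=-28
  -6*4=-24
Sum=-61


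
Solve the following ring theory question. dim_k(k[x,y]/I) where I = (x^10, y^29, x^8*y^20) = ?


k[x,y]/I, I = (x^10, y^29, x^8*y^20)
Rect: 10x29=290. Corner: (10-8)x(29-20)=18.
dim = 290-18 = 272


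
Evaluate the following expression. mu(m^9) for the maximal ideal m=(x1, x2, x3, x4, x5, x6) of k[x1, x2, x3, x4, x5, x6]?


Graded Nakayama: mu(m^d) = dim_k (m^d/m^(d+1)) = #degree-9 monomials in 6 vars
C(n+d-1,d)=C(14,9)=2002


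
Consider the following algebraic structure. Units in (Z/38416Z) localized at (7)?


Local ring = Z/2401Z.
phi(2401) = 7^3*(7-1) = 2058


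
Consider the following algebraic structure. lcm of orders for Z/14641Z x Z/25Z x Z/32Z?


Exponent = lcm of the cyclic orders; pairwise coprime => product.
11^4*5^2*2^5=14641*25*32=11712800


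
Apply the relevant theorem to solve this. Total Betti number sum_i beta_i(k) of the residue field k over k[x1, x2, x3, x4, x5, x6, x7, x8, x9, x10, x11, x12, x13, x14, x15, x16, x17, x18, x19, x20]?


Koszul resolution: beta_i(k)=C(n,i), n=20
sum_i C(20,i) = 2^20 = 1048576


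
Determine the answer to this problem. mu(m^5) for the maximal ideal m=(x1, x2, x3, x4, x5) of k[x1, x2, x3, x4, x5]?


Graded Nakayama: mu(m^d) = dim_k (m^d/m^(d+1)) = #degree-5 monomials in 5 vars
C(n+d-1,d)=C(9,5)=126


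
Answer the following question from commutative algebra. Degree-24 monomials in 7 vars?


C(d+n-1,n-1)=C(30,6)=593775


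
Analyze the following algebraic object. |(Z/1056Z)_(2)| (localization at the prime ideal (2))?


2-primary part: 1056=2^5*33
Size=2^5=32


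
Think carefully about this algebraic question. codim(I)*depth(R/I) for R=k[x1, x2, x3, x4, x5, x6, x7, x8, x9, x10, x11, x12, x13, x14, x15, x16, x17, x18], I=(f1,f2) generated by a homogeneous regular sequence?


codim=2, depth=dim(R/I)=18-2=16
Product=2*16=32


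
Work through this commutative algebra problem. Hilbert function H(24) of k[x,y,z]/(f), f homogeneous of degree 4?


C(26,2)-C(22,2)=325-231=94


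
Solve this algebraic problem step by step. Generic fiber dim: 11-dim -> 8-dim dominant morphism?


dim(fiber)=dim(X)-dim(Y)=11-8=3


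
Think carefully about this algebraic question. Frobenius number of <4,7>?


gcd(4,7)=1 => F=ab-a-b=4*7-4-7=28-11=17


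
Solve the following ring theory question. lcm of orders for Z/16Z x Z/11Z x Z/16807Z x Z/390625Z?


Exponent = lcm of the cyclic orders; pairwise coprime => product.
2^4*11^1*7^5*5^8=16*11*16807*390625=1155481250000


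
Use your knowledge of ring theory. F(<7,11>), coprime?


gcd(7,11)=1 => F=ab-a-b=7*11-7-11=77-18=59
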